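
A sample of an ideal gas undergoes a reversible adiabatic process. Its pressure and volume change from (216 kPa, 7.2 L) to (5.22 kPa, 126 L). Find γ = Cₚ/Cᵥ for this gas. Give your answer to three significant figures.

γ ≈ 1.30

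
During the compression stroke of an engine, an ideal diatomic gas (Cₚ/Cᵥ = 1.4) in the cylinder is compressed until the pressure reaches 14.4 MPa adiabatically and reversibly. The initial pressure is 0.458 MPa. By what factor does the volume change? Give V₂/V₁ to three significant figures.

V₂/V₁ ≈ 0.0852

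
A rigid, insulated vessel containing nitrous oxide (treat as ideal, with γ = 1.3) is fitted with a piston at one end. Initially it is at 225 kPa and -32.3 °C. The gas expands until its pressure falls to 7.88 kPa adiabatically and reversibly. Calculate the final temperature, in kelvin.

T₂ ≈ 111 K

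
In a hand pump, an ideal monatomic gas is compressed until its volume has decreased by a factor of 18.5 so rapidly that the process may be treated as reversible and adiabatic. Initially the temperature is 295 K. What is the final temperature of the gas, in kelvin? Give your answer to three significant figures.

T₂ ≈ 2060 K

Adiabatic: T₁V₁^(γ−1) = T₂V₂^(γ−1) ⇒ T₂ = T₁ (V₁/V₂)^(γ−1).
For a monatomic ideal gas γ = 5/3, so γ−1 = 2/3.
T₂ = 295 × 18.5^(2/3) = 2063 K.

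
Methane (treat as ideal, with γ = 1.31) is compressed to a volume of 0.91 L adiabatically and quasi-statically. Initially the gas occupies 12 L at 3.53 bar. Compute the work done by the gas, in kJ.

P₂ = P₁(V₁/V₂)^γ = 3.53×(12/0.91)^(1.31) = 103.6 bar.
For a reversible adiabat, W_by_gas = (P₁V₁ − P₂V₂)/(γ−1).
W_by = (353000×0.012 − 1.036×10^7×0.00091) / (0.31) = -16730 J.

W ≈ -16.7 kJ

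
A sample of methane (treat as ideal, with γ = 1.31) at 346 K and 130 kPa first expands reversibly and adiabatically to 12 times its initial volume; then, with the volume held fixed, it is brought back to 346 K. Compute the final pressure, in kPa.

P₃ ≈ 10.8 kPa

Adiabatic step (PV^γ = const): P₂ = 130×(1/12)^(1.31) = 5.014 kPa; T₂ = 346×(1/12)^(0.31) = 160.2 K.
Isochoric: P₃ = P₂(T₃/T₂) = 5.014 × (346/160.2) = 10.83 kPa.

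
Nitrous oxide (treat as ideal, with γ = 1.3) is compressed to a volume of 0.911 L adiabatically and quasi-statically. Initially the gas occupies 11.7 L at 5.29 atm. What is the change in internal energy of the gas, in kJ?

P₂ = P₁(V₁/V₂)^γ = 5.29×(11.7/0.911)^(1.3) = 146.1 atm.
For a reversible adiabat, W_by_gas = (P₁V₁ − P₂V₂)/(γ−1).
W_by = (536000×0.0117 − 1.481×10^7×0.000911) / (0.3) = -24060 J.
Q = 0 ⇒ ΔU = −W_by = 24060 J.

ΔU ≈ 24.1 kJ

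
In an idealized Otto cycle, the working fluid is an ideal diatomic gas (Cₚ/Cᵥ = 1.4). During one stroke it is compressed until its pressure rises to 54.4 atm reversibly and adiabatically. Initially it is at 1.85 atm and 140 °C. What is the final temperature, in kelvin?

T₂ ≈ 1090 K

Adiabatic: T₂/T₁ = (P₂/P₁)^((γ−1)/γ).
T₁ = 140 °C = 413.1 K.
T₂ = 413.1 × (54.4/1.85)^(0.286) = 1086 K.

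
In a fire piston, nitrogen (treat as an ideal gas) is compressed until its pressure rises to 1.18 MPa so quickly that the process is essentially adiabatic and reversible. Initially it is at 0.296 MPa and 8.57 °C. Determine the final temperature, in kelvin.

T₂ ≈ 418 K

Along an adiabat T P^((1−γ)/γ) is constant, so T₂ = T₁ (P₂/P₁)^((γ−1)/γ).
For a diatomic ideal gas γ = 7/5, so (γ−1)/γ = 2/7.
T₁ = 8.57 °C = 281.7 K.
T₂ = 281.7 × (1.18/0.296)^(2/7) = 418.2 K.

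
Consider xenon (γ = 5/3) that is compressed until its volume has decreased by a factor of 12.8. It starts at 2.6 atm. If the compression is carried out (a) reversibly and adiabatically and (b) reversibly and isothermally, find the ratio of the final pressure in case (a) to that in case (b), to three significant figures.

Isothermal: P_b = P₁(V₁/V₂) = 2.6×12.8.
Adiabatic: P_a = P₁(V₁/V₂)^γ = 2.6×12.8^(5/3).
P_a/P_b = (V₁/V₂)^(γ−1) = 12.8^(2/3) = 5.472.

P_adiabatic / P_isothermal ≈ 5.47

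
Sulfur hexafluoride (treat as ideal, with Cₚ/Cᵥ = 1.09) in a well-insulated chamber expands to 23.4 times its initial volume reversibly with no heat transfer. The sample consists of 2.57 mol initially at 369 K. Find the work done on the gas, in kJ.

W ≈ -21.6 kJ

Adiabatic: T₁V₁^(γ−1) = T₂V₂^(γ−1) ⇒ T₂ = T₁ (V₁/V₂)^(γ−1).
T₂ = 369 × (1/23.4)^(0.09) = 277.8 K.
Q = 0, so ΔU = W_on_gas = nCᵥΔT with Cᵥ = R/(γ−1) = 92.38 J/(mol·K).
ΔU = 2.57 × 92.38 × (277.8 − 369) = -21640 J.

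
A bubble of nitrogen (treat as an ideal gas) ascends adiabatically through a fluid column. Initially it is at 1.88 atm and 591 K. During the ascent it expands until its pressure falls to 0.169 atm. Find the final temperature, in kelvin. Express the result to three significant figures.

T₂ ≈ 297 K

Adiabatic: T₂/T₁ = (P₂/P₁)^((γ−1)/γ).
For a diatomic ideal gas γ = 7/5, so (γ−1)/γ = 2/7.
T₂ = 591 × (0.169/1.88)^(2/7) = 296.9 K.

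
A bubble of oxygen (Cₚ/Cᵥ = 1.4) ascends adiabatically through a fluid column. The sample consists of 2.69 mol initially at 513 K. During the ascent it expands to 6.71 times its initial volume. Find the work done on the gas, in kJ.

Adiabatic: T₁V₁^(γ−1) = T₂V₂^(γ−1) ⇒ T₂ = T₁ (V₁/V₂)^(γ−1).
T₂ = 513 × (1/6.71)^(0.4) = 239.6 K.
Q = 0, so ΔU = W_on_gas = nCᵥΔT with Cᵥ = R/(γ−1) = 20.79 J/(mol·K).
ΔU = 2.69 × 20.79 × (239.6 − 513) = -15290 J.

W ≈ -15.3 kJ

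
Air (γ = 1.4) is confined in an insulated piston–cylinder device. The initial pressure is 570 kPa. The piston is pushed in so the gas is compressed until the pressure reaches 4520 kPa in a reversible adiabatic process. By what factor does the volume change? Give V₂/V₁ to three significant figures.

From PV^γ = const, V₂/V₁ = (P₁/P₂)^(1/γ).
V₂/V₁ = (570/4520)^(0.714) = 0.2279.

V₂/V₁ ≈ 0.228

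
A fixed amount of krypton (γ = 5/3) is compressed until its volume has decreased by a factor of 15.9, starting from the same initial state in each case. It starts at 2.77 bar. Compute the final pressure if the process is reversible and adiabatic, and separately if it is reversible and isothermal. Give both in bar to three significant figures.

adiabatic: 278 bar; isothermal: 44.0 bar

Isothermal: P₂ = P₁(V₁/V₂) = 2.77×15.9 = 44.04 bar.
Adiabatic: P₂ = P₁(V₁/V₂)^γ = 2.77×15.9^(5/3) = 278.5 bar.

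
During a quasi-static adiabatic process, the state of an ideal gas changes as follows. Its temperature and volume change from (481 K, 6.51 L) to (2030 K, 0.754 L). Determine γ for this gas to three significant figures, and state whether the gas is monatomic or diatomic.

TV^(γ−1) = const ⇒ γ − 1 = ln(T₂/T₁) / ln(V₁/V₂).
γ = 1 + ln(2030/481) / ln(6.51/0.754) = 1.668.
γ ≈ 1.67 is close to 5/3, so the gas is monatomic.

γ ≈ 1.67; monatomic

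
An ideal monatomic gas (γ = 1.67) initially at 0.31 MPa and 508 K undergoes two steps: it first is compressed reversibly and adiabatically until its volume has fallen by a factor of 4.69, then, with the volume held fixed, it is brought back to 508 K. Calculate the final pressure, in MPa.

Adiabatic step (PV^γ = const): P₂ = 0.31×4.69^(1.67) = 4.095 MPa; T₂ = 508×4.69^(0.67) = 1431 K.
Isochoric: P₃ = P₂(T₃/T₂) = 4.095 × (508/1431) = 1.454 MPa.

P₃ ≈ 1.45 MPa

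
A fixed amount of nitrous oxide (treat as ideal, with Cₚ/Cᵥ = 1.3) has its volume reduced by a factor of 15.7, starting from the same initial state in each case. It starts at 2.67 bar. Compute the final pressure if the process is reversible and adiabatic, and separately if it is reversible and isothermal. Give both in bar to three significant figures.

Isothermal: P₂ = P₁(V₁/V₂) = 2.67×15.7 = 41.92 bar.
Adiabatic: P₂ = P₁(V₁/V₂)^γ = 2.67×15.7^(1.3) = 95.76 bar.

adiabatic: 95.8 bar; isothermal: 41.9 bar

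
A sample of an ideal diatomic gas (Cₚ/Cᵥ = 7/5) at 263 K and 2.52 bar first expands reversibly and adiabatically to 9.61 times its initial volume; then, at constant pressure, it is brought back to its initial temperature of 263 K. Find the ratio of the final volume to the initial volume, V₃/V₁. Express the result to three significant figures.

Adiabatic step: V₂/V₁ = 9.61; T₂ = T₁·(1/9.61)^(2/5) = 106.4 K.
Isobaric step: V₃/V₂ = T₃/T₂ = 263/106.4.
V₃/V₁ = (V₂/V₁)(V₃/V₂) = 9.61 × (263/106.4) = 23.76.

V₃/V₁ ≈ 23.8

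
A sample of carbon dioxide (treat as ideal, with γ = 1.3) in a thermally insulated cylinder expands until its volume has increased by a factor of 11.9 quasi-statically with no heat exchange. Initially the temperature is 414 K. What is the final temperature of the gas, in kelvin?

T₂ ≈ 197 K

For a reversible adiabat TV^(γ−1) is constant, so T₂ = T₁ (V₁/V₂)^(γ−1).
T₂ = 414 × (1/11.9)^(0.3) = 196.9 K.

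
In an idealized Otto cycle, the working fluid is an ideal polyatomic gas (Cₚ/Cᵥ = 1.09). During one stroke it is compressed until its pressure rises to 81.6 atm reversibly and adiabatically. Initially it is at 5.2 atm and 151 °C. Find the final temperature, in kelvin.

Along an adiabat T P^((1−γ)/γ) is constant, so T₂ = T₁ (P₂/P₁)^((γ−1)/γ).
T₁ = 151 °C = 424.1 K.
T₂ = 424.1 × (81.6/5.2)^(0.0826) = 532.4 K.

T₂ ≈ 532 K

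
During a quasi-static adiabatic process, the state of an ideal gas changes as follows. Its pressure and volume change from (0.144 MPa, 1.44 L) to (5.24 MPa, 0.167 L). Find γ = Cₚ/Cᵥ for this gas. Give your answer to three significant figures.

PV^γ = const ⇒ γ = ln(P₂/P₁) / ln(V₁/V₂).
γ = ln(5.24/0.144) / ln(1.44/0.167) = 1.668.

γ ≈ 1.67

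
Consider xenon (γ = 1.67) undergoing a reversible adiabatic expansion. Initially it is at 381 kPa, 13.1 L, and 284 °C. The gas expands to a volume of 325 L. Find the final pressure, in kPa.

P₂ ≈ 1.79 kPa

Adiabatic: P₁V₁^γ = P₂V₂^γ ⇒ P₂ = P₁ (V₁/V₂)^γ.
P₂ = 381 × (13.1/325)^(1.67) = 1.786 kPa.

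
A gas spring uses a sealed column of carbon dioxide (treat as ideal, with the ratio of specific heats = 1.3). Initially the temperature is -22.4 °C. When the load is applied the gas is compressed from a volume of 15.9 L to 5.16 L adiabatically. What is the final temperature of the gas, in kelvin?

T₂ ≈ 351 K

Adiabatic: T₁V₁^(γ−1) = T₂V₂^(γ−1) ⇒ T₂ = T₁ (V₁/V₂)^(γ−1).
T₁ = -22.4 °C = 250.7 K.
T₂ = 250.7 × (15.9/5.16)^(0.3) = 351.5 K.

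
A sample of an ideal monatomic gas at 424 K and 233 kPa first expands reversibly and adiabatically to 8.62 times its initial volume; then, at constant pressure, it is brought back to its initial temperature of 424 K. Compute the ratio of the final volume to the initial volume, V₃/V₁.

V₃/V₁ ≈ 36.2

For a monatomic ideal gas γ = 5/3.
Adiabatic step: V₂/V₁ = 8.62; T₂ = T₁·(1/8.62)^(2/3) = 100.9 K.
Isobaric step: V₃/V₂ = T₃/T₂ = 424/100.9.
V₃/V₁ = (V₂/V₁)(V₃/V₂) = 8.62 × (424/100.9) = 36.24.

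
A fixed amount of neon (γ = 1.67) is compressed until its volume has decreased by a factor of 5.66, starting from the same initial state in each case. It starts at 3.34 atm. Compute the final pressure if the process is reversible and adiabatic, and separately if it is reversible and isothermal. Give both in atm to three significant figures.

Isothermal: P₂ = P₁(V₁/V₂) = 3.34×5.66 = 18.9 atm.
Adiabatic: P₂ = P₁(V₁/V₂)^γ = 3.34×5.66^(1.67) = 60.39 atm.

adiabatic: 60.4 atm; isothermal: 18.9 atm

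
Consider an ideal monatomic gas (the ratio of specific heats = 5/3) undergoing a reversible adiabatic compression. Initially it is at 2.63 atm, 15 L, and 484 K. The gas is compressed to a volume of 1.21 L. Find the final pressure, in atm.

Adiabatic: P₁V₁^γ = P₂V₂^γ ⇒ P₂ = P₁ (V₁/V₂)^γ.
P₂ = 2.63 × (15/1.21)^(5/3) = 174.6 atm.

P₂ ≈ 175 atm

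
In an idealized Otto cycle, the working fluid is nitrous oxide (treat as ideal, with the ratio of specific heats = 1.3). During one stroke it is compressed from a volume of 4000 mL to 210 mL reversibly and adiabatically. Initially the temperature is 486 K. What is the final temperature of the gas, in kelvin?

T₂ ≈ 1180 K

Adiabatic: T₁V₁^(γ−1) = T₂V₂^(γ−1) ⇒ T₂ = T₁ (V₁/V₂)^(γ−1).
T₂ = 486 × (4000/210)^(0.3) = 1176 K.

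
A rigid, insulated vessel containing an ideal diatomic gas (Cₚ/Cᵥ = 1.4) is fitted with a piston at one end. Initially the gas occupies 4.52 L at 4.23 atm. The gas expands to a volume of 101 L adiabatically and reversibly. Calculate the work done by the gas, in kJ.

W ≈ 3.45 kJ

P₂ = P₁(V₁/V₂)^γ = 4.23×(4.52/101)^(1.4) = 0.05464 atm.
For a reversible adiabat, W_by_gas = (P₁V₁ − P₂V₂)/(γ−1).
W_by = (428600×0.00452 − 5536×0.101) / (0.4) = 3445 J.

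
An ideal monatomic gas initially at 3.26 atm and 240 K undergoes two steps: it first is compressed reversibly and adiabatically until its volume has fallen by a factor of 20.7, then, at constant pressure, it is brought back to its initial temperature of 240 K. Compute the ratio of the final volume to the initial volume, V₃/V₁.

For a monatomic ideal gas γ = 5/3.
Adiabatic step: V₂/V₁ = 0.04831; T₂ = T₁·20.7^(2/3) = 1809 K.
Isobaric step: V₃/V₂ = T₃/T₂ = 240/1809.
V₃/V₁ = (V₂/V₁)(V₃/V₂) = 0.04831 × (240/1809) = 0.006408.

V₃/V₁ ≈ 0.00641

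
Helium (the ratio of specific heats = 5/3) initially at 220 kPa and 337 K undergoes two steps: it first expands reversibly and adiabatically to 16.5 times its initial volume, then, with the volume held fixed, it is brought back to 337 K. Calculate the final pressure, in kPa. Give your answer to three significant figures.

P₃ ≈ 13.3 kPa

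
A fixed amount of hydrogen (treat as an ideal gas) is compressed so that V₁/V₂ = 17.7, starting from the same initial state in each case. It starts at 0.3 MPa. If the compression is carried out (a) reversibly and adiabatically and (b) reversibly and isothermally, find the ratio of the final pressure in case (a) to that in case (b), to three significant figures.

P_adiabatic / P_isothermal ≈ 3.16

For a diatomic ideal gas γ = 7/5.
Isothermal: P_b = P₁(V₁/V₂) = 0.3×17.7.
Adiabatic: P_a = P₁(V₁/V₂)^γ = 0.3×17.7^(7/5).
P_a/P_b = (V₁/V₂)^(γ−1) = 17.7^(2/5) = 3.156.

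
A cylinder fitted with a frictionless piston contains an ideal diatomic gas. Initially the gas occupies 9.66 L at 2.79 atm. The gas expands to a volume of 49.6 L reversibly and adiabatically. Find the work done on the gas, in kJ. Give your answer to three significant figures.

W ≈ -3.28 kJ

γ = 7/5 for a diatomic ideal gas.
P₂ = P₁(V₁/V₂)^γ = 2.79×(9.66/49.6)^(7/5) = 0.2824 atm.
For a reversible adiabat, W_by_gas = (P₁V₁ − P₂V₂)/(γ−1).
W_by = (282700×0.00966 − 28620×0.0496) / (2/5) = 3279 J.
W_on_gas = −W_by = -3279 J.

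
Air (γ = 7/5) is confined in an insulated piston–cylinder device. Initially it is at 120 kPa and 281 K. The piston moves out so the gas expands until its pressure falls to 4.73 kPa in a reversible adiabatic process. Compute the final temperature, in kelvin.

Adiabatic: T₂/T₁ = (P₂/P₁)^((γ−1)/γ).
T₂ = 281 × (4.73/120)^(2/7) = 111.6 K.

T₂ ≈ 112 K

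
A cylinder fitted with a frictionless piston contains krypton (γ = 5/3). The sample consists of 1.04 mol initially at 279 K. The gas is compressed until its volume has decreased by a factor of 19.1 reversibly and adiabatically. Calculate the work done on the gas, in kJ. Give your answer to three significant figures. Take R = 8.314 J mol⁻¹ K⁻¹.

For a reversible adiabat TV^(γ−1) is constant, so T₂ = T₁ (V₁/V₂)^(γ−1).
T₂ = 279 × 19.1^(2/3) = 1994 K.
Q = 0, so ΔU = W_on_gas = nCᵥΔT with Cᵥ = R/(γ−1) = 12.47 J/(mol·K).
ΔU = 1.04 × 12.47 × (1994 − 279) = 22240 J.

W ≈ 22.2 kJ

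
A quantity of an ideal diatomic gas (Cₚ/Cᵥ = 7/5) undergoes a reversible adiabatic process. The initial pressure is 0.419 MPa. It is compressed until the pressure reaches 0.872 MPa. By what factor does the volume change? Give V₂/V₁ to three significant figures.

V₂/V₁ ≈ 0.592

From PV^γ = const, V₂/V₁ = (P₁/P₂)^(1/γ).
V₂/V₁ = (0.419/0.872)^(5/7) = 0.5924.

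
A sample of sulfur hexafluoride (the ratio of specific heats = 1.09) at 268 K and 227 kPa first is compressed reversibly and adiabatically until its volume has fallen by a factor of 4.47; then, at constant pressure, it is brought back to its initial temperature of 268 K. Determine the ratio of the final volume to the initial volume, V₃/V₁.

V₃/V₁ ≈ 0.196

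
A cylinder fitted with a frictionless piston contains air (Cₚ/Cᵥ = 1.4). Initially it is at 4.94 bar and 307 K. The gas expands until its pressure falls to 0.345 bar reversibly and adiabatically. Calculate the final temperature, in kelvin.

Along an adiabat T P^((1−γ)/γ) is constant, so T₂ = T₁ (P₂/P₁)^((γ−1)/γ).
T₂ = 307 × (0.345/4.94)^(0.286) = 143.5 K.

T₂ ≈ 144 K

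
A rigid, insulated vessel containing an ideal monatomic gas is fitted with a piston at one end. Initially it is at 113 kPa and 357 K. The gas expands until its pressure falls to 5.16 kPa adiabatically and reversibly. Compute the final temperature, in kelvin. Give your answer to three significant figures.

Along an adiabat T P^((1−γ)/γ) is constant, so T₂ = T₁ (P₂/P₁)^((γ−1)/γ).
For a monatomic ideal gas γ = 5/3, so (γ−1)/γ = 2/5.
T₂ = 357 × (5.16/113)^(2/5) = 103.9 K.

T₂ ≈ 104 K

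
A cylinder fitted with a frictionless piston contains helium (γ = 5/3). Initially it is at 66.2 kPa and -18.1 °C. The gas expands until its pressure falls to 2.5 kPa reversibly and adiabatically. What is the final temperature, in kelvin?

Along an adiabat T P^((1−γ)/γ) is constant, so T₂ = T₁ (P₂/P₁)^((γ−1)/γ).
T₁ = -18.1 °C = 255 K.
T₂ = 255 × (2.5/66.2)^(2/5) = 68.78 K.

T₂ ≈ 68.8 K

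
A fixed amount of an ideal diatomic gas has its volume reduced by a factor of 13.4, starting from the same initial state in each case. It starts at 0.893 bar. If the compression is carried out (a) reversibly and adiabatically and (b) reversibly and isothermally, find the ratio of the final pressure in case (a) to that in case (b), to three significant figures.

P_adiabatic / P_isothermal ≈ 2.82

For a diatomic ideal gas γ = 7/5.
Isothermal: P_b = P₁(V₁/V₂) = 0.893×13.4.
Adiabatic: P_a = P₁(V₁/V₂)^γ = 0.893×13.4^(7/5).
P_a/P_b = (V₁/V₂)^(γ−1) = 13.4^(2/5) = 2.824.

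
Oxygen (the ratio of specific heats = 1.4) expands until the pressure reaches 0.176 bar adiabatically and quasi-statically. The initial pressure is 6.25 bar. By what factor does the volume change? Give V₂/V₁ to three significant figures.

V₂/V₁ ≈ 12.8

From PV^γ = const, V₂/V₁ = (P₁/P₂)^(1/γ).
V₂/V₁ = (6.25/0.176)^(0.714) = 12.81.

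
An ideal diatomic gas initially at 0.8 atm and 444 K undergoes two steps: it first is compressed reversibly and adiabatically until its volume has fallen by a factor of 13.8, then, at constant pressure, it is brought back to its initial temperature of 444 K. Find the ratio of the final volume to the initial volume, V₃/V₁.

For a diatomic ideal gas γ = 7/5.
Adiabatic step: V₂/V₁ = 0.07246; T₂ = T₁·13.8^(2/5) = 1269 K.
Isobaric step: V₃/V₂ = T₃/T₂ = 444/1269.
V₃/V₁ = (V₂/V₁)(V₃/V₂) = 0.07246 × (444/1269) = 0.02536.

V₃/V₁ ≈ 0.0254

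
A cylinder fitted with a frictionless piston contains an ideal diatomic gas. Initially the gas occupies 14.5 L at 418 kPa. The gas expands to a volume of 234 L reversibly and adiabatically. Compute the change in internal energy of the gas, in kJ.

ΔU ≈ -10.2 kJ

γ = 7/5 for a diatomic ideal gas.
P₂ = P₁(V₁/V₂)^γ = 418×(14.5/234)^(7/5) = 8.515 kPa.
For a reversible adiabat, W_by_gas = (P₁V₁ − P₂V₂)/(γ−1).
W_by = (418000×0.0145 − 8515×0.234) / (2/5) = 10170 J.
Q = 0 ⇒ ΔU = −W_by = -10170 J.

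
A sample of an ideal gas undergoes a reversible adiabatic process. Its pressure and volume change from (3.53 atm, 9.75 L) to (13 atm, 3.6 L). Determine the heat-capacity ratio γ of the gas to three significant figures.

PV^γ = const ⇒ γ = ln(P₂/P₁) / ln(V₁/V₂).
γ = ln(13/3.53) / ln(9.75/3.6) = 1.308.

γ ≈ 1.31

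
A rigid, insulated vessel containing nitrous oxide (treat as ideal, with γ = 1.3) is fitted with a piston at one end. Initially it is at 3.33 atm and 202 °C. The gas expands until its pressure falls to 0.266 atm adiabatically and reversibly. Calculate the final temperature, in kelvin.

Along an adiabat T P^((1−γ)/γ) is constant, so T₂ = T₁ (P₂/P₁)^((γ−1)/γ).
T₁ = 202 °C = 475.1 K.
T₂ = 475.1 × (0.266/3.33)^(0.231) = 265.2 K.

T₂ ≈ 265 K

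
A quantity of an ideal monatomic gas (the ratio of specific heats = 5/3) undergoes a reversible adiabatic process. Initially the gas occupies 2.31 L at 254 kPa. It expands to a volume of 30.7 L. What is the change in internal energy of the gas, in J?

ΔU ≈ -723 J

P₂ = P₁(V₁/V₂)^γ = 254×(2.31/30.7)^(5/3) = 3.406 kPa.
For a reversible adiabat, W_by_gas = (P₁V₁ − P₂V₂)/(γ−1).
W_by = (254000×0.00231 − 3406×0.0307) / (2/3) = 723.2 J.
Q = 0 ⇒ ΔU = −W_by = -723.2 J.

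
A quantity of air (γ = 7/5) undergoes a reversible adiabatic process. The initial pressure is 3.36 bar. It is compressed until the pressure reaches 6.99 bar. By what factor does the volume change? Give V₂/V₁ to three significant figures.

V₂/V₁ ≈ 0.593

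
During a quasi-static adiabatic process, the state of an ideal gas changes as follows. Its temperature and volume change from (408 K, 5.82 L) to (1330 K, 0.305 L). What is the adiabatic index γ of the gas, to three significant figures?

TV^(γ−1) = const ⇒ γ − 1 = ln(T₂/T₁) / ln(V₁/V₂).
γ = 1 + ln(1330/408) / ln(5.82/0.305) = 1.401.

γ ≈ 1.40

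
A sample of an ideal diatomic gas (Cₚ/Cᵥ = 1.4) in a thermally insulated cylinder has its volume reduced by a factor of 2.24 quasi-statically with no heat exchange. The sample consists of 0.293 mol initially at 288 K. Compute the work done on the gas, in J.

Adiabatic: T₁V₁^(γ−1) = T₂V₂^(γ−1) ⇒ T₂ = T₁ (V₁/V₂)^(γ−1).
T₂ = 288 × 2.24^(0.4) = 397.6 K.
Q = 0, so ΔU = W_on_gas = nCᵥΔT with Cᵥ = R/(γ−1) = 20.79 J/(mol·K).
ΔU = 0.293 × 20.79 × (397.6 − 288) = 667.7 J.

W ≈ 668 J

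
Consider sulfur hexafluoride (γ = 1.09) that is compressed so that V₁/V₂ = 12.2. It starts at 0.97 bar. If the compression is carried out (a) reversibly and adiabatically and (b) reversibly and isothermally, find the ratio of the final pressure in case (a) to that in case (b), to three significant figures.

Isothermal: P_b = P₁(V₁/V₂) = 0.97×12.2.
Adiabatic: P_a = P₁(V₁/V₂)^γ = 0.97×12.2^(1.09).
P_a/P_b = (V₁/V₂)^(γ−1) = 12.2^(0.09) = 1.252.

P_adiabatic / P_isothermal ≈ 1.25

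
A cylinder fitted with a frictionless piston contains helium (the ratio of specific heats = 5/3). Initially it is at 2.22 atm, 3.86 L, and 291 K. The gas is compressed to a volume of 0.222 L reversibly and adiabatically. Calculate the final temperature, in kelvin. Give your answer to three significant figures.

T₂ ≈ 1950 K

For a reversible adiabat TV^(γ−1) is constant, so T₂ = T₁ (V₁/V₂)^(γ−1).
T₂ = 291 × (3.86/0.222)^(2/3) = 1953 K.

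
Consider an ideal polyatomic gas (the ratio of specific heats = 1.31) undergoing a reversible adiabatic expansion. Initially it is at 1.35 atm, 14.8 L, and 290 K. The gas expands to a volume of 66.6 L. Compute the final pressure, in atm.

P₂ ≈ 0.188 atm

Since PV^γ is constant along a reversible adiabat, P₂ = P₁ (V₁/V₂)^γ.
P₂ = 1.35 × (14.8/66.6)^(1.31) = 0.1882 atm.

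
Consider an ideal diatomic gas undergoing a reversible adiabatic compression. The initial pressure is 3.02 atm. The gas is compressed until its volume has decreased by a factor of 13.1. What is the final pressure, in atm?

P₂ ≈ 111 atm

Since PV^γ is constant along a reversible adiabat, P₂ = P₁ (V₁/V₂)^γ.
For a diatomic ideal gas γ = 7/5.
P₂ = 3.02 × 13.1^(7/5) = 110.7 atm.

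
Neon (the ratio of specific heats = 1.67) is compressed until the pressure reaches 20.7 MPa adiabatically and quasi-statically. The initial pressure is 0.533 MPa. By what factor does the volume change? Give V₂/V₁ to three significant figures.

V₂/V₁ ≈ 0.112

From PV^γ = const, V₂/V₁ = (P₁/P₂)^(1/γ).
V₂/V₁ = (0.533/20.7)^(0.599) = 0.1118.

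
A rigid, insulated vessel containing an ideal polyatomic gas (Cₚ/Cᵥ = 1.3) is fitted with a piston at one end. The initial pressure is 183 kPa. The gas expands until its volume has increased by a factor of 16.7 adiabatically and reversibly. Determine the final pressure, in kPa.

Adiabatic: P₁V₁^γ = P₂V₂^γ ⇒ P₂ = P₁ (V₁/V₂)^γ.
P₂ = 183 × (1/16.7)^(1.3) = 4.709 kPa.

P₂ ≈ 4.71 kPa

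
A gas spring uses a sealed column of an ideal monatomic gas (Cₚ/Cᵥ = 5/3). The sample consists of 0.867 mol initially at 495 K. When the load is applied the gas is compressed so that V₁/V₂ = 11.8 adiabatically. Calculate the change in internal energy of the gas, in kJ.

ΔU ≈ 22.4 kJ

For a reversible adiabat TV^(γ−1) is constant, so T₂ = T₁ (V₁/V₂)^(γ−1).
T₂ = 495 × 11.8^(2/3) = 2566 K.
Q = 0, so ΔU = W_on_gas = nCᵥΔT with Cᵥ = R/(γ−1) = 12.47 J/(mol·K).
ΔU = 0.867 × 12.47 × (2566 − 495) = 22390 J.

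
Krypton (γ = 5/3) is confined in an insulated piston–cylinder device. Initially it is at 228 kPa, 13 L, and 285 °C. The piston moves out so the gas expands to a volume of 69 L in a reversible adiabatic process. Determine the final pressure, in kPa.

P₂ ≈ 14.1 kPa

Adiabatic: P₁V₁^γ = P₂V₂^γ ⇒ P₂ = P₁ (V₁/V₂)^γ.
P₂ = 228 × (13/69)^(5/3) = 14.12 kPa.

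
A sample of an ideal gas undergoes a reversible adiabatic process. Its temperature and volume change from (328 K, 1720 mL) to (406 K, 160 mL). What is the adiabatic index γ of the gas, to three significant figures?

TV^(γ−1) = const ⇒ γ − 1 = ln(T₂/T₁) / ln(V₁/V₂).
γ = 1 + ln(406/328) / ln(1720/160) = 1.09.

γ ≈ 1.09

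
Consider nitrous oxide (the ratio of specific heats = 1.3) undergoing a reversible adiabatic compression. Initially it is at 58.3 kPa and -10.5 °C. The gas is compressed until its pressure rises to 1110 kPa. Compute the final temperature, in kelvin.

Along an adiabat T P^((1−γ)/γ) is constant, so T₂ = T₁ (P₂/P₁)^((γ−1)/γ).
T₁ = -10.5 °C = 262.6 K.
T₂ = 262.6 × (1110/58.3)^(0.231) = 518.4 K.

T₂ ≈ 518 K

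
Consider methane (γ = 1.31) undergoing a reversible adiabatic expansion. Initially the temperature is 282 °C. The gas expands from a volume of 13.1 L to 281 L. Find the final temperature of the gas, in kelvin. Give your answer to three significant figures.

T₂ ≈ 215 K

Adiabatic: T₁V₁^(γ−1) = T₂V₂^(γ−1) ⇒ T₂ = T₁ (V₁/V₂)^(γ−1).
T₁ = 282 °C = 555.1 K.
T₂ = 555.1 × (13.1/281)^(0.31) = 214.6 K.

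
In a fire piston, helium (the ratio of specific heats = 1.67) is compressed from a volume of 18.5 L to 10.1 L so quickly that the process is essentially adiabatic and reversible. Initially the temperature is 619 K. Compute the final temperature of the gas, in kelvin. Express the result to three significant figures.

T₂ ≈ 929 K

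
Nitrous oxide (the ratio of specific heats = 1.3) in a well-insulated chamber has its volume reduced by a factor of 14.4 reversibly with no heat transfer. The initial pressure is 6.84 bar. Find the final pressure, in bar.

P₂ ≈ 219 bar

Adiabatic: P₁V₁^γ = P₂V₂^γ ⇒ P₂ = P₁ (V₁/V₂)^γ.
P₂ = 6.84 × 14.4^(1.3) = 219.2 bar.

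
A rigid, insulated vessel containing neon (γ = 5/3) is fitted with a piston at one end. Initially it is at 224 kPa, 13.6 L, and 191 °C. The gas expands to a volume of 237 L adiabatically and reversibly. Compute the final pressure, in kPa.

P₂ ≈ 1.91 kPa

Adiabatic: P₁V₁^γ = P₂V₂^γ ⇒ P₂ = P₁ (V₁/V₂)^γ.
P₂ = 224 × (13.6/237)^(5/3) = 1.912 kPa.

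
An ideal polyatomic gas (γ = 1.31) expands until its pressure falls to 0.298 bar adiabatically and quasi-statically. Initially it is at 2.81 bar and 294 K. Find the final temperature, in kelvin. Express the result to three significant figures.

T₂ ≈ 173 K

Along an adiabat T P^((1−γ)/γ) is constant, so T₂ = T₁ (P₂/P₁)^((γ−1)/γ).
T₂ = 294 × (0.298/2.81)^(0.237) = 172.9 K.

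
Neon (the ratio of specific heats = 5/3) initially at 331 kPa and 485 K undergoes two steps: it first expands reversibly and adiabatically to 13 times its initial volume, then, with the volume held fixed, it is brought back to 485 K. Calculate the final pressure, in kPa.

Adiabatic step (PV^γ = const): P₂ = 331×(1/13)^(5/3) = 4.605 kPa; T₂ = 485×(1/13)^(2/3) = 87.72 K.
Isochoric: P₃ = P₂(T₃/T₂) = 4.605 × (485/87.72) = 25.46 kPa.

P₃ ≈ 25.5 kPa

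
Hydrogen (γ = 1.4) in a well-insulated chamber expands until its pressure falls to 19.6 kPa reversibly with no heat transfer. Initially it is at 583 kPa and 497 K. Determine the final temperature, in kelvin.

T₂ ≈ 189 K

Along an adiabat T P^((1−γ)/γ) is constant, so T₂ = T₁ (P₂/P₁)^((γ−1)/γ).
T₂ = 497 × (19.6/583)^(0.286) = 188.5 K.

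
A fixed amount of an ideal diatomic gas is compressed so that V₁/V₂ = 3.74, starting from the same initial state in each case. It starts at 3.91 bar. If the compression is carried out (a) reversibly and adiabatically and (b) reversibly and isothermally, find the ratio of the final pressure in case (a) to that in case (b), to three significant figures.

For a diatomic ideal gas γ = 7/5.
Isothermal: P_b = P₁(V₁/V₂) = 3.91×3.74.
Adiabatic: P_a = P₁(V₁/V₂)^γ = 3.91×3.74^(7/5).
P_a/P_b = (V₁/V₂)^(γ−1) = 3.74^(2/5) = 1.695.

P_adiabatic / P_isothermal ≈ 1.69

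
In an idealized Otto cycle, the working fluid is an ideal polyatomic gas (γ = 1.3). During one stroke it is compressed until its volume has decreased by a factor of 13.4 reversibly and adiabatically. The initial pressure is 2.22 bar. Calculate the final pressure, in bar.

Since PV^γ is constant along a reversible adiabat, P₂ = P₁ (V₁/V₂)^γ.
P₂ = 2.22 × 13.4^(1.3) = 64.8 bar.

P₂ ≈ 64.8 bar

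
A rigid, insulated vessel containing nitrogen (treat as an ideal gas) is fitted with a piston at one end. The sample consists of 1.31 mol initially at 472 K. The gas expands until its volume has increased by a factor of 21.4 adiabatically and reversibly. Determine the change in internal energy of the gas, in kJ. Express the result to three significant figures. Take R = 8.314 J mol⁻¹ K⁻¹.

ΔU ≈ -9.08 kJ

For a reversible adiabat TV^(γ−1) is constant, so T₂ = T₁ (V₁/V₂)^(γ−1).
γ = 7/5 for a diatomic ideal gas, so γ−1 = 2/5.
T₂ = 472 × (1/21.4)^(2/5) = 138.6 K.
Q = 0, so ΔU = W_on_gas = nCᵥΔT with Cᵥ = R/(γ−1) = 20.79 J/(mol·K).
ΔU = 1.31 × 20.79 × (138.6 − 472) = -9078 J.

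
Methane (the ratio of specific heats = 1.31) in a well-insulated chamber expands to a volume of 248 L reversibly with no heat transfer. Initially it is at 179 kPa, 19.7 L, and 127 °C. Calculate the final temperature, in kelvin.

T₂ ≈ 182 K

For a reversible adiabat TV^(γ−1) is constant, so T₂ = T₁ (V₁/V₂)^(γ−1).
T₁ = 127 °C = 400.1 K.
T₂ = 400.1 × (19.7/248)^(0.31) = 182.5 K.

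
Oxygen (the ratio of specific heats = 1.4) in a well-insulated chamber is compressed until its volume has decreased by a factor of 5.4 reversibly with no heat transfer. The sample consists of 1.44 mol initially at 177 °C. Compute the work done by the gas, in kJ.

Adiabatic: T₁V₁^(γ−1) = T₂V₂^(γ−1) ⇒ T₂ = T₁ (V₁/V₂)^(γ−1).
T₁ = 177 °C = 450.1 K.
T₂ = 450.1 × 5.4^(0.4) = 883.7 K.
Q = 0, so ΔU = W_on_gas = nCᵥΔT with Cᵥ = R/(γ−1) = 20.79 J/(mol·K).
ΔU = 1.44 × 20.79 × (883.7 − 450.1) = 12980 J.
Work done by the gas = −ΔU = -12980 J.

W ≈ -13.0 kJ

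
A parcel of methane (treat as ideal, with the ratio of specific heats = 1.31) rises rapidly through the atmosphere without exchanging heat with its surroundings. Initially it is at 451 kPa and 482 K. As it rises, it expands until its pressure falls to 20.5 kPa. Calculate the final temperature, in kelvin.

Along an adiabat T P^((1−γ)/γ) is constant, so T₂ = T₁ (P₂/P₁)^((γ−1)/γ).
T₂ = 482 × (20.5/451)^(0.237) = 231.9 K.

T₂ ≈ 232 K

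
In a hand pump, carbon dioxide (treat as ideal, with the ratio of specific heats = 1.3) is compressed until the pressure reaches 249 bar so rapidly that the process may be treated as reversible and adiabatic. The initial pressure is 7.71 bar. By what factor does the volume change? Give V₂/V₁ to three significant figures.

V₂/V₁ ≈ 0.0690

From PV^γ = const, V₂/V₁ = (P₁/P₂)^(1/γ).
V₂/V₁ = (7.71/249)^(0.769) = 0.06904.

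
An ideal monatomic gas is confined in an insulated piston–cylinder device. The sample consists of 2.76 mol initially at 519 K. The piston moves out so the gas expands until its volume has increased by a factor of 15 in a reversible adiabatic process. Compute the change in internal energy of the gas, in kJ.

ΔU ≈ -14.9 kJ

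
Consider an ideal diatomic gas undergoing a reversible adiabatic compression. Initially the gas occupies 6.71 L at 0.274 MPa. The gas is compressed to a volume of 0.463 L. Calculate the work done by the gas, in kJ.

γ = 7/5 for a diatomic ideal gas.
P₂ = P₁(V₁/V₂)^γ = 0.274×(6.71/0.463)^(7/5) = 11.57 MPa.
For a reversible adiabat, W_by_gas = (P₁V₁ − P₂V₂)/(γ−1).
W_by = (274000×0.00671 − 1.157×10^7×0.000463) / (2/5) = -8796 J.

W ≈ -8.80 kJ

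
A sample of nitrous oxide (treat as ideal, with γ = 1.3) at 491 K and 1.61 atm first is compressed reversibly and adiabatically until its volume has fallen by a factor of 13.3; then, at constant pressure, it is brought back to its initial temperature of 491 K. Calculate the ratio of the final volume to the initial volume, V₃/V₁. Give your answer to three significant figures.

V₃/V₁ ≈ 0.0346

Adiabatic step: V₂/V₁ = 0.07519; T₂ = T₁·13.3^(0.3) = 1067 K.
Isobaric step: V₃/V₂ = T₃/T₂ = 491/1067.
V₃/V₁ = (V₂/V₁)(V₃/V₂) = 0.07519 × (491/1067) = 0.03459.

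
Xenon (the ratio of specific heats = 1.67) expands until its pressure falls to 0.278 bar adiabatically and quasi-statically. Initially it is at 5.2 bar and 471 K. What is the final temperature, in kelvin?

T₂ ≈ 145 K

Along an adiabat T P^((1−γ)/γ) is constant, so T₂ = T₁ (P₂/P₁)^((γ−1)/γ).
T₂ = 471 × (0.278/5.2)^(0.401) = 145.5 K.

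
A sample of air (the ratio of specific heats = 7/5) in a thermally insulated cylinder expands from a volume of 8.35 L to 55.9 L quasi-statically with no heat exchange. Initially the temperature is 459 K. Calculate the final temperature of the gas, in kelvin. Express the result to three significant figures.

Adiabatic: T₁V₁^(γ−1) = T₂V₂^(γ−1) ⇒ T₂ = T₁ (V₁/V₂)^(γ−1).
T₂ = 459 × (8.35/55.9)^(2/5) = 214.5 K.

T₂ ≈ 215 K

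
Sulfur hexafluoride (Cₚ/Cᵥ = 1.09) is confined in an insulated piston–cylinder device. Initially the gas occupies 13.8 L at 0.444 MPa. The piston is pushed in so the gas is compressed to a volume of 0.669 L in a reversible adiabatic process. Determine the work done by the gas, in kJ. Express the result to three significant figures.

W ≈ -21.3 kJ

P₂ = P₁(V₁/V₂)^γ = 0.444×(13.8/0.669)^(1.09) = 12.03 MPa.
For a reversible adiabat, W_by_gas = (P₁V₁ − P₂V₂)/(γ−1).
W_by = (444000×0.0138 − 1.203×10^7×0.000669) / (0.09) = -21320 J.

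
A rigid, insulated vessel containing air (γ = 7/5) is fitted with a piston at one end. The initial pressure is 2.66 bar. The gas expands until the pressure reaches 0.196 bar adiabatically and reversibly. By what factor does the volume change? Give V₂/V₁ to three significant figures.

V₂/V₁ ≈ 6.44

From PV^γ = const, V₂/V₁ = (P₁/P₂)^(1/γ).
V₂/V₁ = (2.66/0.196)^(5/7) = 6.442.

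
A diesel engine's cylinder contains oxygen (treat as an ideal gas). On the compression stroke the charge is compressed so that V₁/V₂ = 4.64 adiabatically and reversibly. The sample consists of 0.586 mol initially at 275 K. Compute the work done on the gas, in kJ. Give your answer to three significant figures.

W ≈ 2.84 kJ

For a reversible adiabat TV^(γ−1) is constant, so T₂ = T₁ (V₁/V₂)^(γ−1).
γ = 7/5 for a diatomic ideal gas, so γ−1 = 2/5.
T₂ = 275 × 4.64^(2/5) = 508.1 K.
Q = 0, so ΔU = W_on_gas = nCᵥΔT with Cᵥ = R/(γ−1) = 20.79 J/(mol·K).
ΔU = 0.586 × 20.79 × (508.1 − 275) = 2839 J.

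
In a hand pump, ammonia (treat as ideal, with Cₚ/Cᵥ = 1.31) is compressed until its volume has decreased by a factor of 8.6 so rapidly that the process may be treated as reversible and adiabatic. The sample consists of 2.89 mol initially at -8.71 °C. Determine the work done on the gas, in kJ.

Adiabatic: T₁V₁^(γ−1) = T₂V₂^(γ−1) ⇒ T₂ = T₁ (V₁/V₂)^(γ−1).
T₁ = -8.71 °C = 264.4 K.
T₂ = 264.4 × 8.6^(0.31) = 515.3 K.
Q = 0, so ΔU = W_on_gas = nCᵥΔT with Cᵥ = R/(γ−1) = 26.82 J/(mol·K).
ΔU = 2.89 × 26.82 × (515.3 − 264.4) = 19440 J.

W ≈ 19.4 kJ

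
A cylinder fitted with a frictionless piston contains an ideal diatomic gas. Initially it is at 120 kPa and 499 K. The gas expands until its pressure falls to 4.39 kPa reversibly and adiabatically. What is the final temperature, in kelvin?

Along an adiabat T P^((1−γ)/γ) is constant, so T₂ = T₁ (P₂/P₁)^((γ−1)/γ).
For a diatomic ideal gas γ = 7/5, so (γ−1)/γ = 2/7.
T₂ = 499 × (4.39/120)^(2/7) = 193.9 K.

T₂ ≈ 194 K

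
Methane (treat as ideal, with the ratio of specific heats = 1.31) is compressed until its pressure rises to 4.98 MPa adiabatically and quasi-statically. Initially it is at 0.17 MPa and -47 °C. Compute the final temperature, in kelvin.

Adiabatic: T₂/T₁ = (P₂/P₁)^((γ−1)/γ).
T₁ = -47 °C = 226.1 K.
T₂ = 226.1 × (4.98/0.17)^(0.237) = 502.9 K.

T₂ ≈ 503 K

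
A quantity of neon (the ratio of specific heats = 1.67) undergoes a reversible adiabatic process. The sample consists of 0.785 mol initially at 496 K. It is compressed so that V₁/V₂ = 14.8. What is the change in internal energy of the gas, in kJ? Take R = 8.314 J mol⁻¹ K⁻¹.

ΔU ≈ 24.6 kJ

Adiabatic: T₁V₁^(γ−1) = T₂V₂^(γ−1) ⇒ T₂ = T₁ (V₁/V₂)^(γ−1).
T₂ = 496 × 14.8^(0.67) = 3017 K.
Q = 0, so ΔU = W_on_gas = nCᵥΔT with Cᵥ = R/(γ−1) = 12.41 J/(mol·K).
ΔU = 0.785 × 12.41 × (3017 − 496) = 24560 J.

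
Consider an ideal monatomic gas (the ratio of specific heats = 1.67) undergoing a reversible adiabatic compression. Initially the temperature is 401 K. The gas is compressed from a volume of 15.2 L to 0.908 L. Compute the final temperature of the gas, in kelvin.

T₂ ≈ 2650 K

For a reversible adiabat TV^(γ−1) is constant, so T₂ = T₁ (V₁/V₂)^(γ−1).
T₂ = 401 × (15.2/0.908)^(0.67) = 2649 K.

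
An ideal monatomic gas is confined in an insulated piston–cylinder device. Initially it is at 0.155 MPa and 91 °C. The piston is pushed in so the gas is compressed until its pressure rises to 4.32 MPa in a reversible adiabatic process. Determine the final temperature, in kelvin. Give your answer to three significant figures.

T₂ ≈ 1380 K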